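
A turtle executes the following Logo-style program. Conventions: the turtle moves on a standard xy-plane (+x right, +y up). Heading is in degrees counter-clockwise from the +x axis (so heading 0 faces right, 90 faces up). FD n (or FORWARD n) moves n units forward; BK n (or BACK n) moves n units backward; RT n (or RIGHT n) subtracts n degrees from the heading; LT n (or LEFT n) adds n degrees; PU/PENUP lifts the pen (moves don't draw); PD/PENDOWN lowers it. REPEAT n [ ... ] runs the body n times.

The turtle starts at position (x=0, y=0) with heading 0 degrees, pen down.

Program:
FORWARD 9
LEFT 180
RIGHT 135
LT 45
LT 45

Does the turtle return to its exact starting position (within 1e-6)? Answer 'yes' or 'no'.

Executing turtle program step by step:
Start: pos=(0,0), heading=0, pen down
FD 9: (0,0) -> (9,0) [heading=0, draw]
LT 180: heading 0 -> 180
RT 135: heading 180 -> 45
LT 45: heading 45 -> 90
LT 45: heading 90 -> 135
Final: pos=(9,0), heading=135, 1 segment(s) drawn

Start position: (0, 0)
Final position: (9, 0)
Distance = 9; >= 1e-6 -> NOT closed

Answer: no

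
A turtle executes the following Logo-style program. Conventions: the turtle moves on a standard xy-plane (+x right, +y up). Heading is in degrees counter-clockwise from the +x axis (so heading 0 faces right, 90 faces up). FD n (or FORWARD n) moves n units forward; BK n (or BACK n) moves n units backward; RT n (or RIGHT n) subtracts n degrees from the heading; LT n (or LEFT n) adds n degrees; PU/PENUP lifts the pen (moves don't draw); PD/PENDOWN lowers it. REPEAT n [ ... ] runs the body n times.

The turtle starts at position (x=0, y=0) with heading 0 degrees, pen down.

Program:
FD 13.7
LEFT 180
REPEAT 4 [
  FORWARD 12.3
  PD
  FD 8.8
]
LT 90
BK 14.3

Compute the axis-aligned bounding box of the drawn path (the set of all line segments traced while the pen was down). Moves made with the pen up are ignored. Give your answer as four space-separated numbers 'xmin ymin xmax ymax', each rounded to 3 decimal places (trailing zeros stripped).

Answer: -70.7 0 13.7 14.3

Derivation:
Executing turtle program step by step:
Start: pos=(0,0), heading=0, pen down
FD 13.7: (0,0) -> (13.7,0) [heading=0, draw]
LT 180: heading 0 -> 180
REPEAT 4 [
  -- iteration 1/4 --
  FD 12.3: (13.7,0) -> (1.4,0) [heading=180, draw]
  PD: pen down
  FD 8.8: (1.4,0) -> (-7.4,0) [heading=180, draw]
  -- iteration 2/4 --
  FD 12.3: (-7.4,0) -> (-19.7,0) [heading=180, draw]
  PD: pen down
  FD 8.8: (-19.7,0) -> (-28.5,0) [heading=180, draw]
  -- iteration 3/4 --
  FD 12.3: (-28.5,0) -> (-40.8,0) [heading=180, draw]
  PD: pen down
  FD 8.8: (-40.8,0) -> (-49.6,0) [heading=180, draw]
  -- iteration 4/4 --
  FD 12.3: (-49.6,0) -> (-61.9,0) [heading=180, draw]
  PD: pen down
  FD 8.8: (-61.9,0) -> (-70.7,0) [heading=180, draw]
]
LT 90: heading 180 -> 270
BK 14.3: (-70.7,0) -> (-70.7,14.3) [heading=270, draw]
Final: pos=(-70.7,14.3), heading=270, 10 segment(s) drawn

Segment endpoints: x in {-70.7, -61.9, -49.6, -40.8, -28.5, -19.7, -7.4, 0, 1.4, 13.7}, y in {0, 0, 0, 0, 0, 0, 0, 0, 0, 14.3}
xmin=-70.7, ymin=0, xmax=13.7, ymax=14.3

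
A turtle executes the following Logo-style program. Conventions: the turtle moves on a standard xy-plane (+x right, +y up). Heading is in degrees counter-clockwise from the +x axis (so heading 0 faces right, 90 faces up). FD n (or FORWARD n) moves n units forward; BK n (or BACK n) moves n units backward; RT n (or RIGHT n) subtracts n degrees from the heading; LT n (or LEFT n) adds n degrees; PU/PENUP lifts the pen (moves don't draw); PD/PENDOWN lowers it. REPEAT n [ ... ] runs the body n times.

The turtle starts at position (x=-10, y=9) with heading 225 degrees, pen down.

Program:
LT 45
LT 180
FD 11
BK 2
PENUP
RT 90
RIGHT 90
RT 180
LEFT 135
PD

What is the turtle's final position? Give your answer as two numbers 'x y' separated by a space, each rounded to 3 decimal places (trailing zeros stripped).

Answer: -10 18

Derivation:
Executing turtle program step by step:
Start: pos=(-10,9), heading=225, pen down
LT 45: heading 225 -> 270
LT 180: heading 270 -> 90
FD 11: (-10,9) -> (-10,20) [heading=90, draw]
BK 2: (-10,20) -> (-10,18) [heading=90, draw]
PU: pen up
RT 90: heading 90 -> 0
RT 90: heading 0 -> 270
RT 180: heading 270 -> 90
LT 135: heading 90 -> 225
PD: pen down
Final: pos=(-10,18), heading=225, 2 segment(s) drawn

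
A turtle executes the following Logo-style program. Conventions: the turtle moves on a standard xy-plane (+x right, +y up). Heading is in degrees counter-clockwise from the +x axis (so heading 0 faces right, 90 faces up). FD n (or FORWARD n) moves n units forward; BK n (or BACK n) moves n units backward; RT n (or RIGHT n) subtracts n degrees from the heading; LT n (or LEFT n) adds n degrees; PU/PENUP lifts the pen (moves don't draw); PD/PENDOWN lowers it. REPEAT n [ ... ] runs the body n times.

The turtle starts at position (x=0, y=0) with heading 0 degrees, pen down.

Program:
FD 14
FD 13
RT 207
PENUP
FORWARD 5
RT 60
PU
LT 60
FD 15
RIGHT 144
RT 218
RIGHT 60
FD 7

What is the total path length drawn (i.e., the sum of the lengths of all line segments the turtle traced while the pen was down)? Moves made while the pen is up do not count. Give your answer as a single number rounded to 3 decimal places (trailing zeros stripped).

Executing turtle program step by step:
Start: pos=(0,0), heading=0, pen down
FD 14: (0,0) -> (14,0) [heading=0, draw]
FD 13: (14,0) -> (27,0) [heading=0, draw]
RT 207: heading 0 -> 153
PU: pen up
FD 5: (27,0) -> (22.545,2.27) [heading=153, move]
RT 60: heading 153 -> 93
PU: pen up
LT 60: heading 93 -> 153
FD 15: (22.545,2.27) -> (9.18,9.08) [heading=153, move]
RT 144: heading 153 -> 9
RT 218: heading 9 -> 151
RT 60: heading 151 -> 91
FD 7: (9.18,9.08) -> (9.058,16.079) [heading=91, move]
Final: pos=(9.058,16.079), heading=91, 2 segment(s) drawn

Segment lengths:
  seg 1: (0,0) -> (14,0), length = 14
  seg 2: (14,0) -> (27,0), length = 13
Total = 27

Answer: 27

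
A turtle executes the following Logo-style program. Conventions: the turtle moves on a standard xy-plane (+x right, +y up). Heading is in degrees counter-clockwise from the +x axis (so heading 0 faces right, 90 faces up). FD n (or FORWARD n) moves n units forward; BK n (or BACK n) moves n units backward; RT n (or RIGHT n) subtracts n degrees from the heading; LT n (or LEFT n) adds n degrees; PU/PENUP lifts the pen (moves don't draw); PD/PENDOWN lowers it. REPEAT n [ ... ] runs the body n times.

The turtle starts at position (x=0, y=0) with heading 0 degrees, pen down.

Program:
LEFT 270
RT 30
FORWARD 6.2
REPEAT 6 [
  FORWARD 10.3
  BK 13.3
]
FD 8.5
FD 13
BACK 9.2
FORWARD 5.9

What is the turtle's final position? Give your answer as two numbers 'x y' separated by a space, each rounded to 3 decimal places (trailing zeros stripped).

Answer: -3.2 -5.543

Derivation:
Executing turtle program step by step:
Start: pos=(0,0), heading=0, pen down
LT 270: heading 0 -> 270
RT 30: heading 270 -> 240
FD 6.2: (0,0) -> (-3.1,-5.369) [heading=240, draw]
REPEAT 6 [
  -- iteration 1/6 --
  FD 10.3: (-3.1,-5.369) -> (-8.25,-14.289) [heading=240, draw]
  BK 13.3: (-8.25,-14.289) -> (-1.6,-2.771) [heading=240, draw]
  -- iteration 2/6 --
  FD 10.3: (-1.6,-2.771) -> (-6.75,-11.691) [heading=240, draw]
  BK 13.3: (-6.75,-11.691) -> (-0.1,-0.173) [heading=240, draw]
  -- iteration 3/6 --
  FD 10.3: (-0.1,-0.173) -> (-5.25,-9.093) [heading=240, draw]
  BK 13.3: (-5.25,-9.093) -> (1.4,2.425) [heading=240, draw]
  -- iteration 4/6 --
  FD 10.3: (1.4,2.425) -> (-3.75,-6.495) [heading=240, draw]
  BK 13.3: (-3.75,-6.495) -> (2.9,5.023) [heading=240, draw]
  -- iteration 5/6 --
  FD 10.3: (2.9,5.023) -> (-2.25,-3.897) [heading=240, draw]
  BK 13.3: (-2.25,-3.897) -> (4.4,7.621) [heading=240, draw]
  -- iteration 6/6 --
  FD 10.3: (4.4,7.621) -> (-0.75,-1.299) [heading=240, draw]
  BK 13.3: (-0.75,-1.299) -> (5.9,10.219) [heading=240, draw]
]
FD 8.5: (5.9,10.219) -> (1.65,2.858) [heading=240, draw]
FD 13: (1.65,2.858) -> (-4.85,-8.4) [heading=240, draw]
BK 9.2: (-4.85,-8.4) -> (-0.25,-0.433) [heading=240, draw]
FD 5.9: (-0.25,-0.433) -> (-3.2,-5.543) [heading=240, draw]
Final: pos=(-3.2,-5.543), heading=240, 17 segment(s) drawn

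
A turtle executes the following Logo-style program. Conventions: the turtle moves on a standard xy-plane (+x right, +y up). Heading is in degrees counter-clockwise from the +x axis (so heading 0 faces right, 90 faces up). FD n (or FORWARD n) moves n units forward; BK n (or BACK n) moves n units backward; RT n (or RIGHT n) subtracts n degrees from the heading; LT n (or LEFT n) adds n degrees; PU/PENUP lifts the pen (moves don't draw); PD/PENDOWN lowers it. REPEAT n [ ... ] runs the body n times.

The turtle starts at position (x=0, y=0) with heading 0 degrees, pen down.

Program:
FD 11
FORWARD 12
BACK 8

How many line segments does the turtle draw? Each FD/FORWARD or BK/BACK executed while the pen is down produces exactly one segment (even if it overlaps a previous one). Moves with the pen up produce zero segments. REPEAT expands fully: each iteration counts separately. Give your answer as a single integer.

Executing turtle program step by step:
Start: pos=(0,0), heading=0, pen down
FD 11: (0,0) -> (11,0) [heading=0, draw]
FD 12: (11,0) -> (23,0) [heading=0, draw]
BK 8: (23,0) -> (15,0) [heading=0, draw]
Final: pos=(15,0), heading=0, 3 segment(s) drawn
Segments drawn: 3

Answer: 3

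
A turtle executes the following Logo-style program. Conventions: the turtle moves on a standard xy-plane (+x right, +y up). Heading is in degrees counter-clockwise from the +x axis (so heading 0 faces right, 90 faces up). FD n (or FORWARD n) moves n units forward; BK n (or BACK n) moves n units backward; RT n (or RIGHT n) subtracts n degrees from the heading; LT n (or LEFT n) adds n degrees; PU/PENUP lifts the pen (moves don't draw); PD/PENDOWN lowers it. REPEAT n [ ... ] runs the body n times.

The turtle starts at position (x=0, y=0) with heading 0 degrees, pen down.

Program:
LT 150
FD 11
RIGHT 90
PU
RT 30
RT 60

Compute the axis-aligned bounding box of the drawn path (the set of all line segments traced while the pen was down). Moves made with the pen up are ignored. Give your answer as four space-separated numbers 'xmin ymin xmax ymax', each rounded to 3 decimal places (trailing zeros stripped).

Answer: -9.526 0 0 5.5

Derivation:
Executing turtle program step by step:
Start: pos=(0,0), heading=0, pen down
LT 150: heading 0 -> 150
FD 11: (0,0) -> (-9.526,5.5) [heading=150, draw]
RT 90: heading 150 -> 60
PU: pen up
RT 30: heading 60 -> 30
RT 60: heading 30 -> 330
Final: pos=(-9.526,5.5), heading=330, 1 segment(s) drawn

Segment endpoints: x in {-9.526, 0}, y in {0, 5.5}
xmin=-9.526, ymin=0, xmax=0, ymax=5.5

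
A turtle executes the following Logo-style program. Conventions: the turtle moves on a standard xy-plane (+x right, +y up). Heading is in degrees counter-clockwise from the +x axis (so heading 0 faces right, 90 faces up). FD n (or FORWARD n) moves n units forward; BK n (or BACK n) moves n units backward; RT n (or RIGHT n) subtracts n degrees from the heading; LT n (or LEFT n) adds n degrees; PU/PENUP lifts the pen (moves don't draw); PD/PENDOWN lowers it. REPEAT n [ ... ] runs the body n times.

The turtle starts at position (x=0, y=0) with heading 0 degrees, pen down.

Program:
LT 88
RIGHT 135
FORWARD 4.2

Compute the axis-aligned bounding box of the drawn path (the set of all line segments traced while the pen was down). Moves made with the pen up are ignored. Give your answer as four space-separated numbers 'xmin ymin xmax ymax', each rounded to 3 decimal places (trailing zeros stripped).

Executing turtle program step by step:
Start: pos=(0,0), heading=0, pen down
LT 88: heading 0 -> 88
RT 135: heading 88 -> 313
FD 4.2: (0,0) -> (2.864,-3.072) [heading=313, draw]
Final: pos=(2.864,-3.072), heading=313, 1 segment(s) drawn

Segment endpoints: x in {0, 2.864}, y in {-3.072, 0}
xmin=0, ymin=-3.072, xmax=2.864, ymax=0

Answer: 0 -3.072 2.864 0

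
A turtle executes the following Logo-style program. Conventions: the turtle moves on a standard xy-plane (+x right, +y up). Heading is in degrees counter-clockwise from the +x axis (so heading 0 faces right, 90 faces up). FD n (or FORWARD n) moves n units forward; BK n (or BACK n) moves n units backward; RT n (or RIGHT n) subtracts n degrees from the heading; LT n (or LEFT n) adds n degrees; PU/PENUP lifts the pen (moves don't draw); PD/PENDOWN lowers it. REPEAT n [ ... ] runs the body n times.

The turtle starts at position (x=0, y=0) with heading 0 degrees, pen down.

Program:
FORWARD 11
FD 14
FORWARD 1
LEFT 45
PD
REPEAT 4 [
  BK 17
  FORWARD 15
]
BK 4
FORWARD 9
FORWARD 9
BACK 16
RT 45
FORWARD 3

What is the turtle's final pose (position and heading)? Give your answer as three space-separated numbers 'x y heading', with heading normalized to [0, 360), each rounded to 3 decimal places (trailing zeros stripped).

Executing turtle program step by step:
Start: pos=(0,0), heading=0, pen down
FD 11: (0,0) -> (11,0) [heading=0, draw]
FD 14: (11,0) -> (25,0) [heading=0, draw]
FD 1: (25,0) -> (26,0) [heading=0, draw]
LT 45: heading 0 -> 45
PD: pen down
REPEAT 4 [
  -- iteration 1/4 --
  BK 17: (26,0) -> (13.979,-12.021) [heading=45, draw]
  FD 15: (13.979,-12.021) -> (24.586,-1.414) [heading=45, draw]
  -- iteration 2/4 --
  BK 17: (24.586,-1.414) -> (12.565,-13.435) [heading=45, draw]
  FD 15: (12.565,-13.435) -> (23.172,-2.828) [heading=45, draw]
  -- iteration 3/4 --
  BK 17: (23.172,-2.828) -> (11.151,-14.849) [heading=45, draw]
  FD 15: (11.151,-14.849) -> (21.757,-4.243) [heading=45, draw]
  -- iteration 4/4 --
  BK 17: (21.757,-4.243) -> (9.737,-16.263) [heading=45, draw]
  FD 15: (9.737,-16.263) -> (20.343,-5.657) [heading=45, draw]
]
BK 4: (20.343,-5.657) -> (17.515,-8.485) [heading=45, draw]
FD 9: (17.515,-8.485) -> (23.879,-2.121) [heading=45, draw]
FD 9: (23.879,-2.121) -> (30.243,4.243) [heading=45, draw]
BK 16: (30.243,4.243) -> (18.929,-7.071) [heading=45, draw]
RT 45: heading 45 -> 0
FD 3: (18.929,-7.071) -> (21.929,-7.071) [heading=0, draw]
Final: pos=(21.929,-7.071), heading=0, 16 segment(s) drawn

Answer: 21.929 -7.071 0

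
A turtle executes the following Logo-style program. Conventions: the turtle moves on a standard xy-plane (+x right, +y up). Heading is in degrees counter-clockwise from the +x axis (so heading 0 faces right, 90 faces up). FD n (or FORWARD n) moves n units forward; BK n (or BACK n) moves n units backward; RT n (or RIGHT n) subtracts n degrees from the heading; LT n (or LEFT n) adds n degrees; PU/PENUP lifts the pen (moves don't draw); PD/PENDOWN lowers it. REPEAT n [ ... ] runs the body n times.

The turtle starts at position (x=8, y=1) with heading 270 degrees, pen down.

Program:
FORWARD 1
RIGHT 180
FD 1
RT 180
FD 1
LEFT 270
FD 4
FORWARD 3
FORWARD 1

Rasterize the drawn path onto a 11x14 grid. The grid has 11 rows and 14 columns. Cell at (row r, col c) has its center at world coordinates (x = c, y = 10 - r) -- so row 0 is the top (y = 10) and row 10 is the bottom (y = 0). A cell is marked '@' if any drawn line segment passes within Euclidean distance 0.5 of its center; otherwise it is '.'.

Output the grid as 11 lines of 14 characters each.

Answer: ..............
..............
..............
..............
..............
..............
..............
..............
..............
........@.....
@@@@@@@@@.....

Derivation:
Segment 0: (8,1) -> (8,0)
Segment 1: (8,0) -> (8,1)
Segment 2: (8,1) -> (8,0)
Segment 3: (8,0) -> (4,0)
Segment 4: (4,0) -> (1,0)
Segment 5: (1,0) -> (0,0)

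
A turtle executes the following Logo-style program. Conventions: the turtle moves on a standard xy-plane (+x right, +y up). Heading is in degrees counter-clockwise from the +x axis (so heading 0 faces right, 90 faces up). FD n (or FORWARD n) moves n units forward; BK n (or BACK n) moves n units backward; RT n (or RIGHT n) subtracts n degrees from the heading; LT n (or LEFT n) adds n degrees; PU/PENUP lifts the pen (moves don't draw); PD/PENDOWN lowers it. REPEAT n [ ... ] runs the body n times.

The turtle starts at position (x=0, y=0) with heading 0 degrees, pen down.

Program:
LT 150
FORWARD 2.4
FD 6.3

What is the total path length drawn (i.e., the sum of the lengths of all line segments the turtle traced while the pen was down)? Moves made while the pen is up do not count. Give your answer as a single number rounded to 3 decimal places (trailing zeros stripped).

Executing turtle program step by step:
Start: pos=(0,0), heading=0, pen down
LT 150: heading 0 -> 150
FD 2.4: (0,0) -> (-2.078,1.2) [heading=150, draw]
FD 6.3: (-2.078,1.2) -> (-7.534,4.35) [heading=150, draw]
Final: pos=(-7.534,4.35), heading=150, 2 segment(s) drawn

Segment lengths:
  seg 1: (0,0) -> (-2.078,1.2), length = 2.4
  seg 2: (-2.078,1.2) -> (-7.534,4.35), length = 6.3
Total = 8.7

Answer: 8.7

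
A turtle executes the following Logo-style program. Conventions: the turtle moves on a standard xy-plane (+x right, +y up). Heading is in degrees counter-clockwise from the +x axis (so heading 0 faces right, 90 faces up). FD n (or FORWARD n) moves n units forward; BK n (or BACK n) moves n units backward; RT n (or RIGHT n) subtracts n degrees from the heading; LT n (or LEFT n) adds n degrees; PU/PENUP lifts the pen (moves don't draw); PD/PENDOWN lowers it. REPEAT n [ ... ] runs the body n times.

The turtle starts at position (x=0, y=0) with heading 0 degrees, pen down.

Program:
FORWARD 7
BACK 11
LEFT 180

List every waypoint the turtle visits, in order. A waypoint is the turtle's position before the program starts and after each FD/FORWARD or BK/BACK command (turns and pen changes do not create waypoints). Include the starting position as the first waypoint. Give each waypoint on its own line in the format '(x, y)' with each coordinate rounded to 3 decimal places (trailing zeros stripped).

Executing turtle program step by step:
Start: pos=(0,0), heading=0, pen down
FD 7: (0,0) -> (7,0) [heading=0, draw]
BK 11: (7,0) -> (-4,0) [heading=0, draw]
LT 180: heading 0 -> 180
Final: pos=(-4,0), heading=180, 2 segment(s) drawn
Waypoints (3 total):
(0, 0)
(7, 0)
(-4, 0)

Answer: (0, 0)
(7, 0)
(-4, 0)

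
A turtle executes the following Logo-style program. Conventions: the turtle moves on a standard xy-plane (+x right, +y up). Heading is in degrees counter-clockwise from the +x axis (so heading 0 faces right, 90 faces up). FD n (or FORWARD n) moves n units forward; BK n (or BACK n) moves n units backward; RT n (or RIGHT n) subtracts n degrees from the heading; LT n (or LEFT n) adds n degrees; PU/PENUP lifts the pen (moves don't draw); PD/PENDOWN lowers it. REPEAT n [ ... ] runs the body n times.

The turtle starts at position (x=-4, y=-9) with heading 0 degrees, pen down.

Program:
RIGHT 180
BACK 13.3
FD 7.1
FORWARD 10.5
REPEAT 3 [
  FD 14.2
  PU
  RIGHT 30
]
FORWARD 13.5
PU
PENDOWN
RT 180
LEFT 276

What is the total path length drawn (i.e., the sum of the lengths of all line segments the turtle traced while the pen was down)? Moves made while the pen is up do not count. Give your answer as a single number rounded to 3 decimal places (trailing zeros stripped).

Executing turtle program step by step:
Start: pos=(-4,-9), heading=0, pen down
RT 180: heading 0 -> 180
BK 13.3: (-4,-9) -> (9.3,-9) [heading=180, draw]
FD 7.1: (9.3,-9) -> (2.2,-9) [heading=180, draw]
FD 10.5: (2.2,-9) -> (-8.3,-9) [heading=180, draw]
REPEAT 3 [
  -- iteration 1/3 --
  FD 14.2: (-8.3,-9) -> (-22.5,-9) [heading=180, draw]
  PU: pen up
  RT 30: heading 180 -> 150
  -- iteration 2/3 --
  FD 14.2: (-22.5,-9) -> (-34.798,-1.9) [heading=150, move]
  PU: pen up
  RT 30: heading 150 -> 120
  -- iteration 3/3 --
  FD 14.2: (-34.798,-1.9) -> (-41.898,10.398) [heading=120, move]
  PU: pen up
  RT 30: heading 120 -> 90
]
FD 13.5: (-41.898,10.398) -> (-41.898,23.898) [heading=90, move]
PU: pen up
PD: pen down
RT 180: heading 90 -> 270
LT 276: heading 270 -> 186
Final: pos=(-41.898,23.898), heading=186, 4 segment(s) drawn

Segment lengths:
  seg 1: (-4,-9) -> (9.3,-9), length = 13.3
  seg 2: (9.3,-9) -> (2.2,-9), length = 7.1
  seg 3: (2.2,-9) -> (-8.3,-9), length = 10.5
  seg 4: (-8.3,-9) -> (-22.5,-9), length = 14.2
Total = 45.1

Answer: 45.1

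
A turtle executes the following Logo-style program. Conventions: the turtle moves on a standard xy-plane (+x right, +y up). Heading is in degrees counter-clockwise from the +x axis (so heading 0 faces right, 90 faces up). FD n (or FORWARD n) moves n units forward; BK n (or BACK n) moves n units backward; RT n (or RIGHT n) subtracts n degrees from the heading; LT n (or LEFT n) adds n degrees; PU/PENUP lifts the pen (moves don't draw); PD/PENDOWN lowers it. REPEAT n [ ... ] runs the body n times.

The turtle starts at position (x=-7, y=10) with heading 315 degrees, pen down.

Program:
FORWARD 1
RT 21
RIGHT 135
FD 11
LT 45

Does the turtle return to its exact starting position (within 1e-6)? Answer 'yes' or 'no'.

Executing turtle program step by step:
Start: pos=(-7,10), heading=315, pen down
FD 1: (-7,10) -> (-6.293,9.293) [heading=315, draw]
RT 21: heading 315 -> 294
RT 135: heading 294 -> 159
FD 11: (-6.293,9.293) -> (-16.562,13.235) [heading=159, draw]
LT 45: heading 159 -> 204
Final: pos=(-16.562,13.235), heading=204, 2 segment(s) drawn

Start position: (-7, 10)
Final position: (-16.562, 13.235)
Distance = 10.095; >= 1e-6 -> NOT closed

Answer: no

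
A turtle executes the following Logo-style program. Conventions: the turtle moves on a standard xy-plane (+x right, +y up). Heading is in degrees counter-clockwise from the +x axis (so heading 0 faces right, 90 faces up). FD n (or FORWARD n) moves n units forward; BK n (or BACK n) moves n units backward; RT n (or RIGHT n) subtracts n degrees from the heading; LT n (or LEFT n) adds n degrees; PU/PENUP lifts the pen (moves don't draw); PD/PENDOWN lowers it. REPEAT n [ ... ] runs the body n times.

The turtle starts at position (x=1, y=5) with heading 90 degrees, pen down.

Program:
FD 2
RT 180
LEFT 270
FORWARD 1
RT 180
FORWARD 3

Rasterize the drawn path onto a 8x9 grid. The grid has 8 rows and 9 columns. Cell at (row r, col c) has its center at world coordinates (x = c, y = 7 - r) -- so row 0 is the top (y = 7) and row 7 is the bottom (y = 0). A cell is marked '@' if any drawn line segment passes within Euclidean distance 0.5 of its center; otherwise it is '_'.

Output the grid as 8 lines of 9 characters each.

Segment 0: (1,5) -> (1,7)
Segment 1: (1,7) -> (0,7)
Segment 2: (0,7) -> (3,7)

Answer: @@@@_____
_@_______
_@_______
_________
_________
_________
_________
_________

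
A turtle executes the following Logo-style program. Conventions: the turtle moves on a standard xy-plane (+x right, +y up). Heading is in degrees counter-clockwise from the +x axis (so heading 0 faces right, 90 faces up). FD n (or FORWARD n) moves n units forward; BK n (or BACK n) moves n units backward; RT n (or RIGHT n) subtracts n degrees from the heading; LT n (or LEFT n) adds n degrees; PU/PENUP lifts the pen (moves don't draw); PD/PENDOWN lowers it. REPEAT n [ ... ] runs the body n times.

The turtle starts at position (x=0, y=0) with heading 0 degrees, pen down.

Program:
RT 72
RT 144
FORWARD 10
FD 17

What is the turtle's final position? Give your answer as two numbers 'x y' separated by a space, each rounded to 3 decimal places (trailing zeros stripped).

Answer: -21.843 15.87

Derivation:
Executing turtle program step by step:
Start: pos=(0,0), heading=0, pen down
RT 72: heading 0 -> 288
RT 144: heading 288 -> 144
FD 10: (0,0) -> (-8.09,5.878) [heading=144, draw]
FD 17: (-8.09,5.878) -> (-21.843,15.87) [heading=144, draw]
Final: pos=(-21.843,15.87), heading=144, 2 segment(s) drawn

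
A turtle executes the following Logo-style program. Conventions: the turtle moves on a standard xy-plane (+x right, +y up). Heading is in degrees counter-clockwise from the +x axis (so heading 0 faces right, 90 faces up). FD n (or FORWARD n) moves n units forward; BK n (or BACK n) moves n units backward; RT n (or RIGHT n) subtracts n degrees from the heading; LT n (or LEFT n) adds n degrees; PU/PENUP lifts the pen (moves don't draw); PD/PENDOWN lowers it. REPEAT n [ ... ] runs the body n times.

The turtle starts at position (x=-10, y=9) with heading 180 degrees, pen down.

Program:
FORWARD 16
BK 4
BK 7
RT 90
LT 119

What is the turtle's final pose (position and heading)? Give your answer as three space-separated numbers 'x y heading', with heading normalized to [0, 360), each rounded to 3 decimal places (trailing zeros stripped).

Answer: -15 9 209

Derivation:
Executing turtle program step by step:
Start: pos=(-10,9), heading=180, pen down
FD 16: (-10,9) -> (-26,9) [heading=180, draw]
BK 4: (-26,9) -> (-22,9) [heading=180, draw]
BK 7: (-22,9) -> (-15,9) [heading=180, draw]
RT 90: heading 180 -> 90
LT 119: heading 90 -> 209
Final: pos=(-15,9), heading=209, 3 segment(s) drawn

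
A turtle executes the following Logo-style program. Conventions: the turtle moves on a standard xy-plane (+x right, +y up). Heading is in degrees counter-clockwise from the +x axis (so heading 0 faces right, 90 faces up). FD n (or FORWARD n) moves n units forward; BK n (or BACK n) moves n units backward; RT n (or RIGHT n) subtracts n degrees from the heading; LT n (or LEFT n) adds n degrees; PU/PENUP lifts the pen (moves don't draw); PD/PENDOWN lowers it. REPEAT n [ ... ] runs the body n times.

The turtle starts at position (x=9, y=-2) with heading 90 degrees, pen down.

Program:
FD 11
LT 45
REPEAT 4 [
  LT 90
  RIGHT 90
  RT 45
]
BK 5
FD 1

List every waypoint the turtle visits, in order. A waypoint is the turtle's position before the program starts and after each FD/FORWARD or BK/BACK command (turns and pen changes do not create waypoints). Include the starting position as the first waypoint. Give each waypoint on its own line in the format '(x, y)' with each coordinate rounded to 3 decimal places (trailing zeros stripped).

Executing turtle program step by step:
Start: pos=(9,-2), heading=90, pen down
FD 11: (9,-2) -> (9,9) [heading=90, draw]
LT 45: heading 90 -> 135
REPEAT 4 [
  -- iteration 1/4 --
  LT 90: heading 135 -> 225
  RT 90: heading 225 -> 135
  RT 45: heading 135 -> 90
  -- iteration 2/4 --
  LT 90: heading 90 -> 180
  RT 90: heading 180 -> 90
  RT 45: heading 90 -> 45
  -- iteration 3/4 --
  LT 90: heading 45 -> 135
  RT 90: heading 135 -> 45
  RT 45: heading 45 -> 0
  -- iteration 4/4 --
  LT 90: heading 0 -> 90
  RT 90: heading 90 -> 0
  RT 45: heading 0 -> 315
]
BK 5: (9,9) -> (5.464,12.536) [heading=315, draw]
FD 1: (5.464,12.536) -> (6.172,11.828) [heading=315, draw]
Final: pos=(6.172,11.828), heading=315, 3 segment(s) drawn
Waypoints (4 total):
(9, -2)
(9, 9)
(5.464, 12.536)
(6.172, 11.828)

Answer: (9, -2)
(9, 9)
(5.464, 12.536)
(6.172, 11.828)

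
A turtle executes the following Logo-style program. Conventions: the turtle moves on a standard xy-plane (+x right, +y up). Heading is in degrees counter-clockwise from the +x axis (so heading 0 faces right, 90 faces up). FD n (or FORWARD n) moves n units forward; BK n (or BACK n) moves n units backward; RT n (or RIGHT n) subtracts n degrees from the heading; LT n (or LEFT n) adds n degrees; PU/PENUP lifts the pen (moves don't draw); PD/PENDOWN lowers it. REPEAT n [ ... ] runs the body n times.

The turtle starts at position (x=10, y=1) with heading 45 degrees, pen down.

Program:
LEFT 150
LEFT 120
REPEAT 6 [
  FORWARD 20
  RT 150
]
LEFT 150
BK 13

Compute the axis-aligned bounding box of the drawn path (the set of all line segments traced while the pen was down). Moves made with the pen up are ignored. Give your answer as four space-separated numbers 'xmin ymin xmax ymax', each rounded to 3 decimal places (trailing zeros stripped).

Executing turtle program step by step:
Start: pos=(10,1), heading=45, pen down
LT 150: heading 45 -> 195
LT 120: heading 195 -> 315
REPEAT 6 [
  -- iteration 1/6 --
  FD 20: (10,1) -> (24.142,-13.142) [heading=315, draw]
  RT 150: heading 315 -> 165
  -- iteration 2/6 --
  FD 20: (24.142,-13.142) -> (4.824,-7.966) [heading=165, draw]
  RT 150: heading 165 -> 15
  -- iteration 3/6 --
  FD 20: (4.824,-7.966) -> (24.142,-2.789) [heading=15, draw]
  RT 150: heading 15 -> 225
  -- iteration 4/6 --
  FD 20: (24.142,-2.789) -> (10,-16.932) [heading=225, draw]
  RT 150: heading 225 -> 75
  -- iteration 5/6 --
  FD 20: (10,-16.932) -> (15.176,2.387) [heading=75, draw]
  RT 150: heading 75 -> 285
  -- iteration 6/6 --
  FD 20: (15.176,2.387) -> (20.353,-16.932) [heading=285, draw]
  RT 150: heading 285 -> 135
]
LT 150: heading 135 -> 285
BK 13: (20.353,-16.932) -> (16.988,-4.374) [heading=285, draw]
Final: pos=(16.988,-4.374), heading=285, 7 segment(s) drawn

Segment endpoints: x in {4.824, 10, 10, 15.176, 16.988, 20.353, 24.142, 24.142}, y in {-16.932, -16.932, -13.142, -7.966, -4.374, -2.789, 1, 2.387}
xmin=4.824, ymin=-16.932, xmax=24.142, ymax=2.387

Answer: 4.824 -16.932 24.142 2.387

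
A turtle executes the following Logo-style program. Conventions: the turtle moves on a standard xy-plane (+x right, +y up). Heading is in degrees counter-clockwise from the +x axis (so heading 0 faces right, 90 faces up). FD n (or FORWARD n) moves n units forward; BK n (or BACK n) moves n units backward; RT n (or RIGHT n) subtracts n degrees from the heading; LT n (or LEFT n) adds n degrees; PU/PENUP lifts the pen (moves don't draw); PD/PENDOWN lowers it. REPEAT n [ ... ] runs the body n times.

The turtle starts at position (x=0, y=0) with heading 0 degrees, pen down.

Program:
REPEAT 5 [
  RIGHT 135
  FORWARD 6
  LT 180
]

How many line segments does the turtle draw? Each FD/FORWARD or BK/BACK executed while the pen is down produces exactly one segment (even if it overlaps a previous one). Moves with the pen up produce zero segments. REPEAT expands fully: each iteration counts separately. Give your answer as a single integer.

Executing turtle program step by step:
Start: pos=(0,0), heading=0, pen down
REPEAT 5 [
  -- iteration 1/5 --
  RT 135: heading 0 -> 225
  FD 6: (0,0) -> (-4.243,-4.243) [heading=225, draw]
  LT 180: heading 225 -> 45
  -- iteration 2/5 --
  RT 135: heading 45 -> 270
  FD 6: (-4.243,-4.243) -> (-4.243,-10.243) [heading=270, draw]
  LT 180: heading 270 -> 90
  -- iteration 3/5 --
  RT 135: heading 90 -> 315
  FD 6: (-4.243,-10.243) -> (0,-14.485) [heading=315, draw]
  LT 180: heading 315 -> 135
  -- iteration 4/5 --
  RT 135: heading 135 -> 0
  FD 6: (0,-14.485) -> (6,-14.485) [heading=0, draw]
  LT 180: heading 0 -> 180
  -- iteration 5/5 --
  RT 135: heading 180 -> 45
  FD 6: (6,-14.485) -> (10.243,-10.243) [heading=45, draw]
  LT 180: heading 45 -> 225
]
Final: pos=(10.243,-10.243), heading=225, 5 segment(s) drawn
Segments drawn: 5

Answer: 5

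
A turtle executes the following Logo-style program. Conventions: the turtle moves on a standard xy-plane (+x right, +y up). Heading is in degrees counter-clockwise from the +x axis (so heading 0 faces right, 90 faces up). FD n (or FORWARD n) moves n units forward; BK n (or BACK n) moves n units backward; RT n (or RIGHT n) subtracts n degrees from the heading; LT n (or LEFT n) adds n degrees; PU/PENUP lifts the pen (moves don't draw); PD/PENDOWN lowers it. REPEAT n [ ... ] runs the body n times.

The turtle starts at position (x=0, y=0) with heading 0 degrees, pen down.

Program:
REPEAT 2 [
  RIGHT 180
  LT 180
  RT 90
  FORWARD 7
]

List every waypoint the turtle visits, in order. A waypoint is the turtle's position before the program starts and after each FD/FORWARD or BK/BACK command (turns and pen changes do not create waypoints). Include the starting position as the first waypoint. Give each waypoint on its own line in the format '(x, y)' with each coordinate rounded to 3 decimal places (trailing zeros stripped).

Answer: (0, 0)
(0, -7)
(-7, -7)

Derivation:
Executing turtle program step by step:
Start: pos=(0,0), heading=0, pen down
REPEAT 2 [
  -- iteration 1/2 --
  RT 180: heading 0 -> 180
  LT 180: heading 180 -> 0
  RT 90: heading 0 -> 270
  FD 7: (0,0) -> (0,-7) [heading=270, draw]
  -- iteration 2/2 --
  RT 180: heading 270 -> 90
  LT 180: heading 90 -> 270
  RT 90: heading 270 -> 180
  FD 7: (0,-7) -> (-7,-7) [heading=180, draw]
]
Final: pos=(-7,-7), heading=180, 2 segment(s) drawn
Waypoints (3 total):
(0, 0)
(0, -7)
(-7, -7)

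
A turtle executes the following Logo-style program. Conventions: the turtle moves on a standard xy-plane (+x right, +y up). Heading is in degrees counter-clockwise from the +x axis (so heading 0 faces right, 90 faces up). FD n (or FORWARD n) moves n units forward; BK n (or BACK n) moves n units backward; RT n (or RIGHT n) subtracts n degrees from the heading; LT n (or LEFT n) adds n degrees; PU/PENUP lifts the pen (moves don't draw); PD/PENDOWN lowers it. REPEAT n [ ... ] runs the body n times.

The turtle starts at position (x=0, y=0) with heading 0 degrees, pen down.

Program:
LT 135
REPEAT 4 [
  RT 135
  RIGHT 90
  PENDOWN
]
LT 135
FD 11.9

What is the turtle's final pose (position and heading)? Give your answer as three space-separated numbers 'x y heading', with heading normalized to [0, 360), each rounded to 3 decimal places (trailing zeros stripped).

Executing turtle program step by step:
Start: pos=(0,0), heading=0, pen down
LT 135: heading 0 -> 135
REPEAT 4 [
  -- iteration 1/4 --
  RT 135: heading 135 -> 0
  RT 90: heading 0 -> 270
  PD: pen down
  -- iteration 2/4 --
  RT 135: heading 270 -> 135
  RT 90: heading 135 -> 45
  PD: pen down
  -- iteration 3/4 --
  RT 135: heading 45 -> 270
  RT 90: heading 270 -> 180
  PD: pen down
  -- iteration 4/4 --
  RT 135: heading 180 -> 45
  RT 90: heading 45 -> 315
  PD: pen down
]
LT 135: heading 315 -> 90
FD 11.9: (0,0) -> (0,11.9) [heading=90, draw]
Final: pos=(0,11.9), heading=90, 1 segment(s) drawn

Answer: 0 11.9 90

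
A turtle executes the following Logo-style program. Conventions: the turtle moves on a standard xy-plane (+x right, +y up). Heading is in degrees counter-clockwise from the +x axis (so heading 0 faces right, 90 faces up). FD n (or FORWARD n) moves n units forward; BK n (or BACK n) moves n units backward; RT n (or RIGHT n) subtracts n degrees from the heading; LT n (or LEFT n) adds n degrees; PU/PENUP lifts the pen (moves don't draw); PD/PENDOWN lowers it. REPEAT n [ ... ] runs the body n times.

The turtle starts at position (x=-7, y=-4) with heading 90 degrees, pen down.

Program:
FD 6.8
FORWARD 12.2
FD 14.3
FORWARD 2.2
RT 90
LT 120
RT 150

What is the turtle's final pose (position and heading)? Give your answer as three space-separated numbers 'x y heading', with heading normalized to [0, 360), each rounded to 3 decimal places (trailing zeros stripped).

Executing turtle program step by step:
Start: pos=(-7,-4), heading=90, pen down
FD 6.8: (-7,-4) -> (-7,2.8) [heading=90, draw]
FD 12.2: (-7,2.8) -> (-7,15) [heading=90, draw]
FD 14.3: (-7,15) -> (-7,29.3) [heading=90, draw]
FD 2.2: (-7,29.3) -> (-7,31.5) [heading=90, draw]
RT 90: heading 90 -> 0
LT 120: heading 0 -> 120
RT 150: heading 120 -> 330
Final: pos=(-7,31.5), heading=330, 4 segment(s) drawn

Answer: -7 31.5 330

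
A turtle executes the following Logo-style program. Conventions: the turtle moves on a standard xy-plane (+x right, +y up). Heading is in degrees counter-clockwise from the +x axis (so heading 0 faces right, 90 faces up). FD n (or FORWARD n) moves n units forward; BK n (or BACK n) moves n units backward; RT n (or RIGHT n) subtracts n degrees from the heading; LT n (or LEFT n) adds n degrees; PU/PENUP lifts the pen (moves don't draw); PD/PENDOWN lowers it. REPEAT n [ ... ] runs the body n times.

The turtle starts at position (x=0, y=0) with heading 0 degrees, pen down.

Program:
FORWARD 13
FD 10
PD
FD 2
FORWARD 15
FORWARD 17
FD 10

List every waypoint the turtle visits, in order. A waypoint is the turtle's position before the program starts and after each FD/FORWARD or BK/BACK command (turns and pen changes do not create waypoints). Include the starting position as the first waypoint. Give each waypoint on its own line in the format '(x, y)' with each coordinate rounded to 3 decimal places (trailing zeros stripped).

Answer: (0, 0)
(13, 0)
(23, 0)
(25, 0)
(40, 0)
(57, 0)
(67, 0)

Derivation:
Executing turtle program step by step:
Start: pos=(0,0), heading=0, pen down
FD 13: (0,0) -> (13,0) [heading=0, draw]
FD 10: (13,0) -> (23,0) [heading=0, draw]
PD: pen down
FD 2: (23,0) -> (25,0) [heading=0, draw]
FD 15: (25,0) -> (40,0) [heading=0, draw]
FD 17: (40,0) -> (57,0) [heading=0, draw]
FD 10: (57,0) -> (67,0) [heading=0, draw]
Final: pos=(67,0), heading=0, 6 segment(s) drawn
Waypoints (7 total):
(0, 0)
(13, 0)
(23, 0)
(25, 0)
(40, 0)
(57, 0)
(67, 0)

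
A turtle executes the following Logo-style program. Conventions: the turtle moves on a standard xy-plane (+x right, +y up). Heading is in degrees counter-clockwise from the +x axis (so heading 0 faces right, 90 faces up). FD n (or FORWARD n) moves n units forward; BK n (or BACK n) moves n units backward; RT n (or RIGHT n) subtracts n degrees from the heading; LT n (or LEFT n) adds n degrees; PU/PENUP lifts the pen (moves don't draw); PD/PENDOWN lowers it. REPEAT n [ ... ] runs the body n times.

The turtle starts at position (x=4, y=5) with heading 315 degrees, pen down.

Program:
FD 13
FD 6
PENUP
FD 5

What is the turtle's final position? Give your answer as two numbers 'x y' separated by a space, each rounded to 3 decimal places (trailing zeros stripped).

Executing turtle program step by step:
Start: pos=(4,5), heading=315, pen down
FD 13: (4,5) -> (13.192,-4.192) [heading=315, draw]
FD 6: (13.192,-4.192) -> (17.435,-8.435) [heading=315, draw]
PU: pen up
FD 5: (17.435,-8.435) -> (20.971,-11.971) [heading=315, move]
Final: pos=(20.971,-11.971), heading=315, 2 segment(s) drawn

Answer: 20.971 -11.971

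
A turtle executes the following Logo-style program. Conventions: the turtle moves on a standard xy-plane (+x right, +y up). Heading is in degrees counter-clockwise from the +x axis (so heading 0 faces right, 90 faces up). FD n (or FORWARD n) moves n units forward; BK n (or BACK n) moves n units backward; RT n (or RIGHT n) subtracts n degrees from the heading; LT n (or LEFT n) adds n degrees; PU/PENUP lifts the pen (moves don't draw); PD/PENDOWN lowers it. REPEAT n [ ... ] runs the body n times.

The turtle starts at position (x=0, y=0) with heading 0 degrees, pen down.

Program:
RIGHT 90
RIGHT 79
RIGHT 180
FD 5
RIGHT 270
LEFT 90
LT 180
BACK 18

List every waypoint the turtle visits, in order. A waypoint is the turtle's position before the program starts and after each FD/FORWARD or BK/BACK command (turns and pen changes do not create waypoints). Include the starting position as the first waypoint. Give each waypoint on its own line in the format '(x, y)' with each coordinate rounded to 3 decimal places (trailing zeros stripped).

Executing turtle program step by step:
Start: pos=(0,0), heading=0, pen down
RT 90: heading 0 -> 270
RT 79: heading 270 -> 191
RT 180: heading 191 -> 11
FD 5: (0,0) -> (4.908,0.954) [heading=11, draw]
RT 270: heading 11 -> 101
LT 90: heading 101 -> 191
LT 180: heading 191 -> 11
BK 18: (4.908,0.954) -> (-12.761,-2.481) [heading=11, draw]
Final: pos=(-12.761,-2.481), heading=11, 2 segment(s) drawn
Waypoints (3 total):
(0, 0)
(4.908, 0.954)
(-12.761, -2.481)

Answer: (0, 0)
(4.908, 0.954)
(-12.761, -2.481)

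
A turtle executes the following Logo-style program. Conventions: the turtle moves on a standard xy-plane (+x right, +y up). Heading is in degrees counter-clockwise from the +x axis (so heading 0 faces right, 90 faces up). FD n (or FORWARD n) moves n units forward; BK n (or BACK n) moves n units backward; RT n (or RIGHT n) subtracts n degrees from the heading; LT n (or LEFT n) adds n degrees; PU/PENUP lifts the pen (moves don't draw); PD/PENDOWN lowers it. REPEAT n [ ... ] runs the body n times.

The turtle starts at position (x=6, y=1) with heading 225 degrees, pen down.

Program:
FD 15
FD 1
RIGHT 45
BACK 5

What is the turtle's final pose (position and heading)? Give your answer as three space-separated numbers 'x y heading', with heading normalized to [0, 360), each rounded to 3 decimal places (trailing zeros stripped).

Answer: -0.314 -10.314 180

Derivation:
Executing turtle program step by step:
Start: pos=(6,1), heading=225, pen down
FD 15: (6,1) -> (-4.607,-9.607) [heading=225, draw]
FD 1: (-4.607,-9.607) -> (-5.314,-10.314) [heading=225, draw]
RT 45: heading 225 -> 180
BK 5: (-5.314,-10.314) -> (-0.314,-10.314) [heading=180, draw]
Final: pos=(-0.314,-10.314), heading=180, 3 segment(s) drawn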